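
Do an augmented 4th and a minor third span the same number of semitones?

An augmented fourth spans 6 semitones; a minor third spans 3.
The spans differ, so they are not enharmonic equivalents.

No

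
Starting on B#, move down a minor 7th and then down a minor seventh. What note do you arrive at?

D##

A minor seventh down from B# is C## (letter C, 10 semitones down).
A minor seventh down from C## is D## (letter D, 10 semitones down).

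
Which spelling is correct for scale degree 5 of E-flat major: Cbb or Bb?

Bb

Each scale degree takes a distinct letter name. Degree 5 of a scale on E must use the letter B.
Bb and Cbb are enharmonically the same pitch, but only Bb uses the letter B, so it is the correct spelling here.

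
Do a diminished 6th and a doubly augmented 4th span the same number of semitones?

A diminished sixth spans 7 semitones; a doubly augmented fourth spans 7.
They are enharmonically equivalent.

Yes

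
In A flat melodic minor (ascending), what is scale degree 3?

Degree 3 takes the letter 2 steps above A, which is C.
In melodic minor (ascending), degree 3 sits 3 semitones above the tonic. Ab + 3 semitones is pitch class 11, spelled on C as Cb.

Cb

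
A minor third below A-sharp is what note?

A down a major third is F, so the target letter is F.
From A#, a minor third is 3 semitones down: F##.

F##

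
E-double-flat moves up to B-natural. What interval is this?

Counting letters E–F–G–A–B gives a fifth.
Ebb→B = 9 semitones, 2 wider than the perfect fifth (7), so doubly augmented.

doubly augmented fifth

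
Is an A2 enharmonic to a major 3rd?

No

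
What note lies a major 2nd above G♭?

G up a major second is A, so the target letter is A.
From Gb, a major second is 2 semitones up: Ab.

Ab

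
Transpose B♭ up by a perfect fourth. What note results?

Eb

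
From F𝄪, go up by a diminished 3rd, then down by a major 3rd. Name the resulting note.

F

A diminished third up from F## is A (letter A, 2 semitones up).
A major third down from A is F (letter F, 4 semitones down).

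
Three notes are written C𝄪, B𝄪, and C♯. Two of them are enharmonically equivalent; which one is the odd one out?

C##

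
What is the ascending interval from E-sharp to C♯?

minor sixth

The letter names run E→C, a span of 5 letter steps, so the interval is some kind of sixth.
E# to C# is 8 semitones. A major sixth is 9, so 8 makes it minor.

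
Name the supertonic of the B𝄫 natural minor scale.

Cb

The Bbb natural minor scale runs Bbb Cb Dbb Ebb Fb Gbb Abb.
Degree 2 is Cb.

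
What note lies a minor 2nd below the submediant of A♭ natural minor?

Eb

The submediant of Ab natural minor is Fb.
A minor second (1 semitone) below Fb lands on the letter E, giving Eb.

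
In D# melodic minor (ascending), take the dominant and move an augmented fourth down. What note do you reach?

E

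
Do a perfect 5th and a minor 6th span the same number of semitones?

No

A perfect fifth spans 7 semitones; a minor sixth spans 8.
The spans differ, so they are not enharmonic equivalents.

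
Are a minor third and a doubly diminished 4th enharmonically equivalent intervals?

A minor third spans 3 semitones; a doubly diminished fourth spans 3.
They are enharmonically equivalent.

Yes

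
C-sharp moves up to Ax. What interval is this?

augmented sixth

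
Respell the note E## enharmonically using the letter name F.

F#

E## is pitch class 6. The letter F alone is pitch class 5.
To reach pitch class 6 from F requires an offset of +1 semitone, i.e. sharp: F#.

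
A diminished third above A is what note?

A third above A lands on the letter C.
A diminished third spans 2 semitones, so A moves to pitch class 11. On the letter C that is Cb.

Cb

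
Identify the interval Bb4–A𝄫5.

diminished seventh

Counting letters B–C–D–E–F–G–A gives a seventh.
Bb→Abb = 9 semitones, 2 narrower than the major seventh (11), so diminished.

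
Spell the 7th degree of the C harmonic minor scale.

B

The C harmonic minor scale runs C D Eb F G Ab B.
Degree 7 is B.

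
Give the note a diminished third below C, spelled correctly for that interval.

A#

A third below C lands on the letter A.
A diminished third spans 2 semitones, so C moves to pitch class 10. On the letter A that is A#.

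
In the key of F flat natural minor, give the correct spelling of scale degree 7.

Ebb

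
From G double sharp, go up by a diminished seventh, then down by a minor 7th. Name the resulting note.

G#

A diminished seventh up from G## is F# (letter F, 9 semitones up).
A minor seventh down from F# is G# (letter G, 10 semitones down).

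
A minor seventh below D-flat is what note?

Eb

D down a major seventh is Eb, so the target letter is E.
From Db, a minor seventh is 10 semitones down: Eb.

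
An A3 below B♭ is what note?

B down a major third is G, so the target letter is G.
From Bb, an augmented third is 5 semitones down: Gbb.

Gbb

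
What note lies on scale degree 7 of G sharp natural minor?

Degree 7 takes the letter 6 steps above G, which is F.
In natural minor, degree 7 sits 10 semitones above the tonic. G# + 10 semitones is pitch class 6, spelled on F as F#.

F#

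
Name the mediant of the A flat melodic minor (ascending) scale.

The Ab melodic minor (ascending) scale runs Ab Bb Cb Db Eb F G.
Degree 3 is Cb.

Cb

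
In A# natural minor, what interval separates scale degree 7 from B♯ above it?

major third

Scale degree 7 of A# natural minor is G#.
G# up to B#: letters G→B make it a third; 4 semitones makes it major.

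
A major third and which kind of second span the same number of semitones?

doubly augmented

A major third spans 4 semitones.
A second spanning 4 semitones is doubly augmented (the major second is 2).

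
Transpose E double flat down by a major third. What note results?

Cbb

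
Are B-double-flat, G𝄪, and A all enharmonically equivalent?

Yes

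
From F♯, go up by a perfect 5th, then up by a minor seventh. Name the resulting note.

B

A perfect fifth up from F# is C# (letter C, 7 semitones up).
A minor seventh up from C# is B (letter B, 10 semitones up).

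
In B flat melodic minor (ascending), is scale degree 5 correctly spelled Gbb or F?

F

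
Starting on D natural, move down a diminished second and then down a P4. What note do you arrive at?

A diminished second down from D is C## (letter C, 0 semitones down).
A perfect fourth down from C## is G## (letter G, 5 semitones down).

G##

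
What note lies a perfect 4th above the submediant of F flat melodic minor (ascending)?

Gb

The submediant of Fb melodic minor (ascending) is Db.
A perfect fourth (5 semitones) above Db lands on the letter G, giving Gb.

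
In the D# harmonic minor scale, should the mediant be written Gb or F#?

F#

Each scale degree takes a distinct letter name. Degree 3 of a scale on D must use the letter F.
F# and Gb are enharmonically the same pitch, but only F# uses the letter F, so it is the correct spelling here.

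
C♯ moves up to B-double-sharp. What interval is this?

augmented seventh

The letter names run C→B, a span of 6 letter steps, so the interval is some kind of seventh.
C# to B## is 12 semitones. A major seventh is 11, so 12 makes it augmented.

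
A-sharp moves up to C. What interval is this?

diminished third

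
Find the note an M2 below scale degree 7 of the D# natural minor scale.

B

Scale degree 7 of D# natural minor is C#.
A major second (2 semitones) below C# lands on the letter B, giving B.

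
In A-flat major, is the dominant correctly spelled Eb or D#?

Each scale degree takes a distinct letter name. Degree 5 of a scale on A must use the letter E.
Eb and D# are enharmonically the same pitch, but only Eb uses the letter E, so it is the correct spelling here.

Eb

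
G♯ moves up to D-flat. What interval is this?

The letter names run G→D, a span of 4 letter steps, so the interval is some kind of fifth.
G# to Db is 5 semitones. A perfect fifth is 7, so 5 makes it doubly diminished.

doubly diminished fifth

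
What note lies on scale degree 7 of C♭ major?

The Cb major scale runs Cb Db Eb Fb Gb Ab Bb.
Degree 7 is Bb.

Bb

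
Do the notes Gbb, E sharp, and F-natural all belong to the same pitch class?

Yes

Gbb = pitch class 5 and E# = pitch class 5 and F = pitch class 5 — the same pitch class, so they are enharmonic equivalents.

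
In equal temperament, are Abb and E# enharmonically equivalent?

Abb is pitch class 7; E# is pitch class 5.
The pitch classes differ (7 vs. 5), so they are not enharmonic equivalents.

No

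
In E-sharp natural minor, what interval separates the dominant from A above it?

The dominant of E# natural minor is B#.
B# up to A: letters B→A make it a seventh; 9 semitones makes it diminished.

diminished seventh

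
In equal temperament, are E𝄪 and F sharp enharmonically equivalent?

Yes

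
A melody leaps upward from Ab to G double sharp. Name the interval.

The letter names run A→G, a span of 6 letter steps, so the interval is some kind of seventh.
Ab to G## is 13 semitones. A major seventh is 11, so 13 makes it doubly augmented.

doubly augmented seventh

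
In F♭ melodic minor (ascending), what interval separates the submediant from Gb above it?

The submediant of Fb melodic minor (ascending) is Db.
Db up to Gb: letters D→G make it a fourth; 5 semitones makes it perfect.

perfect fourth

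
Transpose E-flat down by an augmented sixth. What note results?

A sixth below E lands on the letter G.
An augmented sixth spans 10 semitones, so Eb moves to pitch class 5. On the letter G that is Gbb.

Gbb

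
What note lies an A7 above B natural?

A##

A seventh above B lands on the letter A.
An augmented seventh spans 12 semitones, so B moves to pitch class 11. On the letter A that is A##.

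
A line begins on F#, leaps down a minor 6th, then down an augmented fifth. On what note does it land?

A minor sixth down from F# is A# (letter A, 8 semitones down).
An augmented fifth down from A# is D (letter D, 8 semitones down).

D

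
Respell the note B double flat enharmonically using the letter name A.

A

Bbb is pitch class 9. The letter A alone is pitch class 9.
Pitch class 9 on A needs no accidental: A.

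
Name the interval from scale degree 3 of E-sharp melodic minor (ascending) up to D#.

Scale degree 3 of E# melodic minor (ascending) is G#.
G# up to D#: letters G→D make it a fifth; 7 semitones makes it perfect.

perfect fifth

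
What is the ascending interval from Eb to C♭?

minor sixth

Counting letters E–F–G–A–B–C gives a sixth.
Eb→Cb = 8 semitones, 1 narrower than the major sixth (9), so minor.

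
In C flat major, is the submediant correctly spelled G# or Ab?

Ab

Each scale degree takes a distinct letter name. Degree 6 of a scale on C must use the letter A.
Ab and G# are enharmonically the same pitch, but only Ab uses the letter A, so it is the correct spelling here.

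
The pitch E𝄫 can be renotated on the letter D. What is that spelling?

Plain D sits at the same pitch as Ebb, so on the letter D the same pitch needs a natural: D.

D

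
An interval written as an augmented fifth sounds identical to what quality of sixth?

minor

An augmented fifth spans 8 semitones.
A sixth spanning 8 semitones is minor (the major sixth is 9).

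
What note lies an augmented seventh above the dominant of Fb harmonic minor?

B

The dominant of Fb harmonic minor is Cb.
An augmented seventh (12 semitones) above Cb lands on the letter B, giving B.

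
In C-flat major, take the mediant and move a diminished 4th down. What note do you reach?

B

The mediant of Cb major is Eb.
A diminished fourth (4 semitones) below Eb lands on the letter B, giving B.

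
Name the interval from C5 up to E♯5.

The letter names run C→E, a span of 2 letter steps, so the interval is some kind of third.
C to E# is 5 semitones. A major third is 4, so 5 makes it augmented.

augmented third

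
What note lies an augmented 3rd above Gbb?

G up a major third is B, so the target letter is B.
From Gbb, an augmented third is 5 semitones up: Bb.

Bb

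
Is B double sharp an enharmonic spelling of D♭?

B## = pitch class 1 and Db = pitch class 1 — the same pitch class, so they are enharmonic equivalents.

Yes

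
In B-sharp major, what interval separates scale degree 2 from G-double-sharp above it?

perfect fifth

Scale degree 2 of B# major is C##.
C## up to G##: letters C→G make it a fifth; 7 semitones makes it perfect.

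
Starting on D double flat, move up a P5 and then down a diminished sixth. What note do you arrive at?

A perfect fifth up from Dbb is Abb (letter A, 7 semitones up).
A diminished sixth down from Abb is C (letter C, 7 semitones down).

C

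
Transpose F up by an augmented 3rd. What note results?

A third above F lands on the letter A.
An augmented third spans 5 semitones, so F moves to pitch class 10. On the letter A that is A#.

A#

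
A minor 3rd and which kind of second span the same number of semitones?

augmented

A minor third spans 3 semitones.
A second spanning 3 semitones is augmented (the major second is 2).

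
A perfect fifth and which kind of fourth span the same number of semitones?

doubly augmented

A perfect fifth spans 7 semitones.
A fourth spanning 7 semitones is doubly augmented (the perfect fourth is 5).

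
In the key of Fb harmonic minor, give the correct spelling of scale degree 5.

Degree 5 takes the letter 4 steps above F, which is C.
In harmonic minor, degree 5 sits 7 semitones above the tonic. Fb + 7 semitones is pitch class 11, spelled on C as Cb.

Cb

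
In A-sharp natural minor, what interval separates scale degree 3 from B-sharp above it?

major seventh

Scale degree 3 of A# natural minor is C#.
C# up to B#: letters C→B make it a seventh; 11 semitones makes it major.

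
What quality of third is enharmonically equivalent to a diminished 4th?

major

A diminished fourth spans 4 semitones.
A third spanning 4 semitones is major (the major third is 4).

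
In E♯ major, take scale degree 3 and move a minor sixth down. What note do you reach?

Scale degree 3 of E# major is G##.
A minor sixth (8 semitones) below G## lands on the letter B, giving B##.

B##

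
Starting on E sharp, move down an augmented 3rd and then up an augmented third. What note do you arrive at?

An augmented third down from E# is C (letter C, 5 semitones down).
An augmented third up from C is E# (letter E, 5 semitones up).

E#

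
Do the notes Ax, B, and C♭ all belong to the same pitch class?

A## = pitch class 11 and B = pitch class 11 and Cb = pitch class 11 — the same pitch class, so they are enharmonic equivalents.

Yes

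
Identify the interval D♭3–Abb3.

Counting letters D–E–F–G–A gives a fifth.
Db→Abb = 6 semitones, 1 narrower than the perfect fifth (7), so diminished.

diminished fifth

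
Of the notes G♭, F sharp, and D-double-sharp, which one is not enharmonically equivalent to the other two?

D##

In 12-tone equal temperament, enharmonic equivalents share a pitch class. Gb is pitch class 6; F# is pitch class 6; D## is pitch class 4.
Gb and F# share pitch class 6, while D## is pitch class 4.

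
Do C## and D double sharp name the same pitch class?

C## is pitch class 2; D## is pitch class 4.
The pitch classes differ (2 vs. 4), so they are not enharmonic equivalents.

No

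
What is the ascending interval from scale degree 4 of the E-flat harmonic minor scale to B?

augmented second

Scale degree 4 of Eb harmonic minor is Ab.
Ab up to B: letters A→B make it a second; 3 semitones makes it augmented.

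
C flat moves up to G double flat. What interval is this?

The letter names run C→G, a span of 4 letter steps, so the interval is some kind of fifth.
Cb to Gbb is 6 semitones. A perfect fifth is 7, so 6 makes it diminished.

diminished fifth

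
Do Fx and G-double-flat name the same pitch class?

F## is pitch class 7; Gbb is pitch class 5.
The pitch classes differ (7 vs. 5), so they are not enharmonic equivalents.

No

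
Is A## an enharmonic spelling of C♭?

A## = pitch class 11 and Cb = pitch class 11 — the same pitch class, so they are enharmonic equivalents.

Yes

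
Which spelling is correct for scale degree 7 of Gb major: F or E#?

Each scale degree takes a distinct letter name. Degree 7 of a scale on G must use the letter F.
F and E# are enharmonically the same pitch, but only F uses the letter F, so it is the correct spelling here.

F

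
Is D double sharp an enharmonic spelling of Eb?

D## is pitch class 4; Eb is pitch class 3.
The pitch classes differ (4 vs. 3), so they are not enharmonic equivalents.

No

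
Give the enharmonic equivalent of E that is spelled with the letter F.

Fb

E is pitch class 4. The letter F alone is pitch class 5.
To reach pitch class 4 from F requires an offset of -1 semitone, i.e. flat: Fb.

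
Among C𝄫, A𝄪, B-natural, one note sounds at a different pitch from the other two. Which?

In 12-tone equal temperament, enharmonic equivalents share a pitch class. Cbb is pitch class 10; A## is pitch class 11; B is pitch class 11.
A## and B share pitch class 11, while Cbb is pitch class 10.

Cbb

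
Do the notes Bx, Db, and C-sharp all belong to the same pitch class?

B## is pitch class 1; Db is pitch class 1; C# is pitch class 1.
All spellings map to pitch class 1, so they are enharmonically equivalent.

Yes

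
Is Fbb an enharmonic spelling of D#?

Fbb is pitch class 3; D# is pitch class 3.
All spellings map to pitch class 3, so they are enharmonically equivalent.

Yes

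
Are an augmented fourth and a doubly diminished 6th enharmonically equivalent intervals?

Yes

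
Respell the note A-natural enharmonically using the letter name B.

Bbb

Plain B sits 2 semitones above A, so on the letter B the same pitch needs a double flat: Bbb.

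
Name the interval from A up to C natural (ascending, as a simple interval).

minor third

The letter names run A→C, a span of 2 letter steps, so the interval is some kind of third.
A to C is 3 semitones. A major third is 4, so 3 makes it minor.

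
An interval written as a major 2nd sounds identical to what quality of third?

A major second spans 2 semitones.
A third spanning 2 semitones is diminished (the major third is 4).

diminished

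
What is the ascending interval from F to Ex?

Counting letters F–G–A–B–C–D–E gives a seventh.
F→E## = 13 semitones, 2 wider than the major seventh (11), so doubly augmented.

doubly augmented seventh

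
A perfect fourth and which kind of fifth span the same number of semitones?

A perfect fourth spans 5 semitones.
A fifth spanning 5 semitones is doubly diminished (the perfect fifth is 7).

doubly diminished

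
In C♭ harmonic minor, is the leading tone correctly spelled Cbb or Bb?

Each scale degree takes a distinct letter name. Degree 7 of a scale on C must use the letter B.
Bb and Cbb are enharmonically the same pitch, but only Bb uses the letter B, so it is the correct spelling here.

Bb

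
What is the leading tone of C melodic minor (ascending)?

B

The C melodic minor (ascending) scale runs C D Eb F G A B.
Degree 7 is B.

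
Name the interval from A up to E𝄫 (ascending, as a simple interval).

Counting letters A–B–C–D–E gives a fifth.
A→Ebb = 5 semitones, 2 narrower than the perfect fifth (7), so doubly diminished.

doubly diminished fifth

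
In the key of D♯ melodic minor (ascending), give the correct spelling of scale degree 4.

The D# melodic minor (ascending) scale runs D# E# F# G# A# B# C##.
Degree 4 is G#.

G#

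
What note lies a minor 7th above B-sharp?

A#

A seventh above B lands on the letter A.
A minor seventh spans 10 semitones, so B# moves to pitch class 10. On the letter A that is A#.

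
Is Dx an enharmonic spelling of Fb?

Yes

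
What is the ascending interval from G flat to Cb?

The letter names run G→C, a span of 3 letter steps, so the interval is some kind of fourth.
Gb to Cb is 5 semitones. A perfect fourth is 5, so 5 makes it perfect.

perfect fourth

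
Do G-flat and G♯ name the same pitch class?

No

Gb is pitch class 6; G# is pitch class 8.
The pitch classes differ (6 vs. 8), so they are not enharmonic equivalents.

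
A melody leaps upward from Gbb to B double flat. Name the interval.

major third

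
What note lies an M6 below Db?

Fb

A sixth below D lands on the letter F.
A major sixth spans 9 semitones, so Db moves to pitch class 4. On the letter F that is Fb.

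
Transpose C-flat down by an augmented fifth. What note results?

Fbb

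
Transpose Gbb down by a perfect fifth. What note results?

G down a perfect fifth is C, so the target letter is C.
From Gbb, a perfect fifth is 7 semitones down: Cbb.

Cbb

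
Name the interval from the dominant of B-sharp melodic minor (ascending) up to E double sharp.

major seventh

The dominant of B# melodic minor (ascending) is F##.
F## up to E##: letters F→E make it a seventh; 11 semitones makes it major.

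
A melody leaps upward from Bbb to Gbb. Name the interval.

minor sixth

Counting letters B–C–D–E–F–G gives a sixth.
Bbb→Gbb = 8 semitones, 1 narrower than the major sixth (9), so minor.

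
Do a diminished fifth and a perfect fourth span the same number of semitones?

A diminished fifth spans 6 semitones; a perfect fourth spans 5.
The spans differ, so they are not enharmonic equivalents.

No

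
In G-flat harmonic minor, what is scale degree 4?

Degree 4 takes the letter 3 steps above G, which is C.
In harmonic minor, degree 4 sits 5 semitones above the tonic. Gb + 5 semitones is pitch class 11, spelled on C as Cb.

Cb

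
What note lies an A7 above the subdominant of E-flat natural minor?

G#

The subdominant of Eb natural minor is Ab.
An augmented seventh (12 semitones) above Ab lands on the letter G, giving G#.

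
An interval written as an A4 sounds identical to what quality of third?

An augmented fourth spans 6 semitones.
A third spanning 6 semitones is doubly augmented (the major third is 4).

doubly augmented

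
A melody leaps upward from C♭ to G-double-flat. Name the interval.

diminished fifth

The letter names run C→G, a span of 4 letter steps, so the interval is some kind of fifth.
Cb to Gbb is 6 semitones. A perfect fifth is 7, so 6 makes it diminished.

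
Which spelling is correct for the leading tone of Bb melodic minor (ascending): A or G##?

Each scale degree takes a distinct letter name. Degree 7 of a scale on B must use the letter A.
A and G## are enharmonically the same pitch, but only A uses the letter A, so it is the correct spelling here.

A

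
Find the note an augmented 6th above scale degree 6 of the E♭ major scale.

A#

Scale degree 6 of Eb major is C.
An augmented sixth (10 semitones) above C lands on the letter A, giving A#.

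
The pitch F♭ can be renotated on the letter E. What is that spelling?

E

Fb is pitch class 4. The letter E alone is pitch class 4.
Pitch class 4 on E needs no accidental: E.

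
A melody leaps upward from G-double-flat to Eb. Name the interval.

Counting letters G–A–B–C–D–E gives a sixth.
Gbb→Eb = 10 semitones, 1 wider than the major sixth (9), so augmented.

augmented sixth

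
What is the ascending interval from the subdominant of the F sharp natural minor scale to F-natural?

The subdominant of F# natural minor is B.
B up to F: letters B→F make it a fifth; 6 semitones makes it diminished.

diminished fifth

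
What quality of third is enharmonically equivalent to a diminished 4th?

A diminished fourth spans 4 semitones.
A third spanning 4 semitones is major (the major third is 4).

major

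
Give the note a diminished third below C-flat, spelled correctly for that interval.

A third below C lands on the letter A.
A diminished third spans 2 semitones, so Cb moves to pitch class 9. On the letter A that is A.

A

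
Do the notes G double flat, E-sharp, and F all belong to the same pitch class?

Gbb is pitch class 5; E# is pitch class 5; F is pitch class 5.
All spellings map to pitch class 5, so they are enharmonically equivalent.

Yes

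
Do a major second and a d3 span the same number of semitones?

Yes

A major second spans 2 semitones; a diminished third spans 2.
They are enharmonically equivalent.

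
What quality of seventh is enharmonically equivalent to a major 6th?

diminished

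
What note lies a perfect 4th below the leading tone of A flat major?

D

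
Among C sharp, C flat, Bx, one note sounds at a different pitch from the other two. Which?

Cb

In 12-tone equal temperament, enharmonic equivalents share a pitch class. C# is pitch class 1; Cb is pitch class 11; B## is pitch class 1.
C# and B## share pitch class 1, while Cb is pitch class 11.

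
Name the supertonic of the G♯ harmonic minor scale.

A#

Degree 2 takes the letter 1 step above G, which is A.
In harmonic minor, degree 2 sits 2 semitones above the tonic. G# + 2 semitones is pitch class 10, spelled on A as A#.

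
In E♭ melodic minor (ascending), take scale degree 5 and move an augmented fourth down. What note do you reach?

Fb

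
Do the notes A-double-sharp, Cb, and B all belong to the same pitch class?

Yes

A## = pitch class 11 and Cb = pitch class 11 and B = pitch class 11 — the same pitch class, so they are enharmonic equivalents.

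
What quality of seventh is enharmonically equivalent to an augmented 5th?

An augmented fifth spans 8 semitones.
A seventh spanning 8 semitones is doubly diminished (the major seventh is 11).

doubly diminished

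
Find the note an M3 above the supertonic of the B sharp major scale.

The supertonic of B# major is C##.
A major third (4 semitones) above C## lands on the letter E, giving E##.

E##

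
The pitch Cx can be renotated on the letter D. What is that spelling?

C## is pitch class 2. The letter D alone is pitch class 2.
Pitch class 2 on D needs no accidental: D.

D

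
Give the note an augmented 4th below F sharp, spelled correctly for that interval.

C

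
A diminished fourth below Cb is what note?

G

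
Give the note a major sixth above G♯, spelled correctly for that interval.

G up a major sixth is E, so the target letter is E.
From G#, a major sixth is 9 semitones up: E#.

E#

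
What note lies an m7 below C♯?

A seventh below C lands on the letter D.
A minor seventh spans 10 semitones, so C# moves to pitch class 3. On the letter D that is D#.

D#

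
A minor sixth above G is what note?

A sixth above G lands on the letter E.
A minor sixth spans 8 semitones, so G moves to pitch class 3. On the letter E that is Eb.

Eb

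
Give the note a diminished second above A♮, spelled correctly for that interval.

A up a major second is B, so the target letter is B.
From A, a diminished second is 0 semitones up: Bbb.

Bbb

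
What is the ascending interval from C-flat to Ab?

major sixth

Counting letters C–D–E–F–G–A gives a sixth.
Cb→Ab = 9 semitones, exactly the major sixth.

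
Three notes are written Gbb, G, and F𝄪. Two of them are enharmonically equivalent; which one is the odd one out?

Gbb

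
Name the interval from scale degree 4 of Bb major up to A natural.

Scale degree 4 of Bb major is Eb.
Eb up to A: letters E→A make it a fourth; 6 semitones makes it augmented.

augmented fourth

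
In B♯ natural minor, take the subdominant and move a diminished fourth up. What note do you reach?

The subdominant of B# natural minor is E#.
A diminished fourth (4 semitones) above E# lands on the letter A, giving A.

A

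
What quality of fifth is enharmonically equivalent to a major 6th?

A major sixth spans 9 semitones.
A fifth spanning 9 semitones is doubly augmented (the perfect fifth is 7).

doubly augmented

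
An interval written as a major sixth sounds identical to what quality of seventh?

A major sixth spans 9 semitones.
A seventh spanning 9 semitones is diminished (the major seventh is 11).

diminished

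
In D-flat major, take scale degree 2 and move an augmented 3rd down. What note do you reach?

Cbb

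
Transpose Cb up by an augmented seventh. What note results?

B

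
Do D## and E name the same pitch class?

Yes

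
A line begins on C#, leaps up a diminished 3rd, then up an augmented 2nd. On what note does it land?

A diminished third up from C# is Eb (letter E, 2 semitones up).
An augmented second up from Eb is F# (letter F, 3 semitones up).

F#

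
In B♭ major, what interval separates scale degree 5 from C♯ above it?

Scale degree 5 of Bb major is F.
F up to C#: letters F→C make it a fifth; 8 semitones makes it augmented.

augmented fifth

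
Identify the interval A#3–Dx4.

augmented fourth

Counting letters A–B–C–D gives a fourth.
A#→D## = 6 semitones, 1 wider than the perfect fourth (5), so augmented.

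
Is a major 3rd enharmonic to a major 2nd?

No

A major third spans 4 semitones; a major second spans 2.
The spans differ, so they are not enharmonic equivalents.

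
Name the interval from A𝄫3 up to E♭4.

augmented fifth

The letter names run A→E, a span of 4 letter steps, so the interval is some kind of fifth.
Abb to Eb is 8 semitones. A perfect fifth is 7, so 8 makes it augmented.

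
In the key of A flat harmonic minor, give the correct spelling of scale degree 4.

Degree 4 takes the letter 3 steps above A, which is D.
In harmonic minor, degree 4 sits 5 semitones above the tonic. Ab + 5 semitones is pitch class 1, spelled on D as Db.

Db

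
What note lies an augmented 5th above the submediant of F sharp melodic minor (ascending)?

A##

The submediant of F# melodic minor (ascending) is D#.
An augmented fifth (8 semitones) above D# lands on the letter A, giving A##.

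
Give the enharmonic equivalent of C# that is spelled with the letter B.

C# is pitch class 1. The letter B alone is pitch class 11.
To reach pitch class 1 from B requires an offset of +2 semitones, i.e. double sharp: B##.

B##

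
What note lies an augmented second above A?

B#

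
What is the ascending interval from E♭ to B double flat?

diminished fifth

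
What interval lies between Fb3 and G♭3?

major second

Counting letters F–G gives a second.
Fb→Gb = 2 semitones, exactly the major second.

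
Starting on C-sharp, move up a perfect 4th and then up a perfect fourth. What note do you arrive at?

B

A perfect fourth up from C# is F# (letter F, 5 semitones up).
A perfect fourth up from F# is B (letter B, 5 semitones up).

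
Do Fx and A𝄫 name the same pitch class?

F## is pitch class 7; Abb is pitch class 7.
All spellings map to pitch class 7, so they are enharmonically equivalent.

Yes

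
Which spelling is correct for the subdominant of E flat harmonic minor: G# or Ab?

Each scale degree takes a distinct letter name. Degree 4 of a scale on E must use the letter A.
Ab and G# are enharmonically the same pitch, but only Ab uses the letter A, so it is the correct spelling here.

Ab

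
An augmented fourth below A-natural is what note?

A down a perfect fourth is E, so the target letter is E.
From A, an augmented fourth is 6 semitones down: Eb.

Eb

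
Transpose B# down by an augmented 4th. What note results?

A fourth below B lands on the letter F.
An augmented fourth spans 6 semitones, so B# moves to pitch class 6. On the letter F that is F#.

F#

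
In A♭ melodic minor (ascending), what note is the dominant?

Degree 5 takes the letter 4 steps above A, which is E.
In melodic minor (ascending), degree 5 sits 7 semitones above the tonic. Ab + 7 semitones is pitch class 3, spelled on E as Eb.

Eb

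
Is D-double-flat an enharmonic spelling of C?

Dbb = pitch class 0 and C = pitch class 0 — the same pitch class, so they are enharmonic equivalents.

Yes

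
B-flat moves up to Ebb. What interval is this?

diminished fourth

The letter names run B→E, a span of 3 letter steps, so the interval is some kind of fourth.
Bb to Ebb is 4 semitones. A perfect fourth is 5, so 4 makes it diminished.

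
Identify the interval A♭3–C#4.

augmented third

The letter names run A→C, a span of 2 letter steps, so the interval is some kind of third.
Ab to C# is 5 semitones. A major third is 4, so 5 makes it augmented.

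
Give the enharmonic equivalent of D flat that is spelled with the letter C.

Db is pitch class 1. The letter C alone is pitch class 0.
To reach pitch class 1 from C requires an offset of +1 semitone, i.e. sharp: C#.

C#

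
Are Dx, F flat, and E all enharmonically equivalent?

D## = pitch class 4 and Fb = pitch class 4 and E = pitch class 4 — the same pitch class, so they are enharmonic equivalents.

Yes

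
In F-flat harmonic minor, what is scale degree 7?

The Fb harmonic minor scale runs Fb Gb Abb Bbb Cb Dbb Eb.
Degree 7 is Eb.

Eb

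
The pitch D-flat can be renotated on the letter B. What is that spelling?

Db is pitch class 1. The letter B alone is pitch class 11.
To reach pitch class 1 from B requires an offset of +2 semitones, i.e. double sharp: B##.

B##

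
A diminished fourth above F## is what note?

B

F up a perfect fourth is Bb, so the target letter is B.
From F##, a diminished fourth is 4 semitones up: B.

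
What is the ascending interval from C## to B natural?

diminished seventh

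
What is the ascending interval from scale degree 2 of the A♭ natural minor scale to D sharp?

Scale degree 2 of Ab natural minor is Bb.
Bb up to D#: letters B→D make it a third; 5 semitones makes it augmented.

augmented third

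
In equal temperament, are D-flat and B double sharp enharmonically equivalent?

Yes

Db is pitch class 1; B## is pitch class 1.
All spellings map to pitch class 1, so they are enharmonically equivalent.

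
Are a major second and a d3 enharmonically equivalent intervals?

Yes

A major second spans 2 semitones; a diminished third spans 2.
They are enharmonically equivalent.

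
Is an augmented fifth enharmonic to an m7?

An augmented fifth spans 8 semitones; a minor seventh spans 10.
The spans differ, so they are not enharmonic equivalents.

No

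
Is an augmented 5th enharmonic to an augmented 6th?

No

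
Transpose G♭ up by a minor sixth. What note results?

A sixth above G lands on the letter E.
A minor sixth spans 8 semitones, so Gb moves to pitch class 2. On the letter E that is Ebb.

Ebb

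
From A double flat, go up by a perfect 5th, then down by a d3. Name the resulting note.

A perfect fifth up from Abb is Ebb (letter E, 7 semitones up).
A diminished third down from Ebb is C (letter C, 2 semitones down).

C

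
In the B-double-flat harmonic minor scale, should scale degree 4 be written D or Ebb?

Each scale degree takes a distinct letter name. Degree 4 of a scale on B must use the letter E.
Ebb and D are enharmonically the same pitch, but only Ebb uses the letter E, so it is the correct spelling here.

Ebb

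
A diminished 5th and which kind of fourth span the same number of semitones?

augmented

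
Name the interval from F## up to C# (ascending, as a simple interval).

diminished fifth

Counting letters F–G–A–B–C gives a fifth.
F##→C# = 6 semitones, 1 narrower than the perfect fifth (7), so diminished.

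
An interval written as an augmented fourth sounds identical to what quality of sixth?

doubly diminished

An augmented fourth spans 6 semitones.
A sixth spanning 6 semitones is doubly diminished (the major sixth is 9).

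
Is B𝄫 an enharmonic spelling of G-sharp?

No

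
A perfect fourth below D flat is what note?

Ab

A fourth below D lands on the letter A.
A perfect fourth spans 5 semitones, so Db moves to pitch class 8. On the letter A that is Ab.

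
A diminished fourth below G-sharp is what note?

A fourth below G lands on the letter D.
A diminished fourth spans 4 semitones, so G# moves to pitch class 4. On the letter D that is D##.

D##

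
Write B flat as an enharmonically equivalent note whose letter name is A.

A#

Bb is pitch class 10. The letter A alone is pitch class 9.
To reach pitch class 10 from A requires an offset of +1 semitone, i.e. sharp: A#.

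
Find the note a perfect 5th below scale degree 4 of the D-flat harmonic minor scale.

Cb

Scale degree 4 of Db harmonic minor is Gb.
A perfect fifth (7 semitones) below Gb lands on the letter C, giving Cb.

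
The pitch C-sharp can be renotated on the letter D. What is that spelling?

Plain D sits 1 semitone above C#, so on the letter D the same pitch needs a flat: Db.

Db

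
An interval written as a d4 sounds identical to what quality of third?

major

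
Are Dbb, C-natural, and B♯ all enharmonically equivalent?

Yes

Dbb = pitch class 0 and C = pitch class 0 and B# = pitch class 0 — the same pitch class, so they are enharmonic equivalents.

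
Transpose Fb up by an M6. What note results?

Db

A sixth above F lands on the letter D.
A major sixth spans 9 semitones, so Fb moves to pitch class 1. On the letter D that is Db.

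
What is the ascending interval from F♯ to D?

minor sixth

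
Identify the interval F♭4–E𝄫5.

minor seventh

Counting letters F–G–A–B–C–D–E gives a seventh.
Fb→Ebb = 10 semitones, 1 narrower than the major seventh (11), so minor.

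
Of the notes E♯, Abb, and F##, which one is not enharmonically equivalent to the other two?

In 12-tone equal temperament, enharmonic equivalents share a pitch class. E# is pitch class 5; Abb is pitch class 7; F## is pitch class 7.
Abb and F## share pitch class 7, while E# is pitch class 5.

E#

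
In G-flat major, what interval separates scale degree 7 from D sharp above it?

augmented sixth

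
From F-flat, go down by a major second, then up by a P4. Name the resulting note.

A major second down from Fb is Ebb (letter E, 2 semitones down).
A perfect fourth up from Ebb is Abb (letter A, 5 semitones up).

Abb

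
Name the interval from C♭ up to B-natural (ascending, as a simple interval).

augmented seventh

Counting letters C–D–E–F–G–A–B gives a seventh.
Cb→B = 12 semitones, 1 wider than the major seventh (11), so augmented.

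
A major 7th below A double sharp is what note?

B#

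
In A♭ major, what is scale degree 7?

The Ab major scale runs Ab Bb C Db Eb F G.
Degree 7 is G.

G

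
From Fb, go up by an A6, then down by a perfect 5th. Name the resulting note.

An augmented sixth up from Fb is D (letter D, 10 semitones up).
A perfect fifth down from D is G (letter G, 7 semitones down).

G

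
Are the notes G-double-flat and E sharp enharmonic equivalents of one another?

Yes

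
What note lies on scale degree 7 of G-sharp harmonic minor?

F##

Degree 7 takes the letter 6 steps above G, which is F.
In harmonic minor, degree 7 sits 11 semitones above the tonic. G# + 11 semitones is pitch class 7, spelled on F as F##.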